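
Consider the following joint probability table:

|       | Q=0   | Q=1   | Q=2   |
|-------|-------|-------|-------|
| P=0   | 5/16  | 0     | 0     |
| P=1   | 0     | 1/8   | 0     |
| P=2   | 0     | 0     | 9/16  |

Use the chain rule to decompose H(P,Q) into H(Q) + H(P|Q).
By the chain rule: H(P,Q) = H(Q) + H(P|Q)

Marginal P(Q) (column sums):
  P(Q=0) = 5/16 + 0 + 0 = 5/16
  P(Q=1) = 0 + 1/8 + 0 = 1/8
  P(Q=2) = 0 + 0 + 9/16 = 9/16
H(Q) = -[(5/16)·log₂(5/16) + (1/8)·log₂(1/8) + (9/16)·log₂(9/16)]
  = 0.5244 + 0.3750 + 0.4669
  = 1.3663 bits
H(P|Q) = -Σ P(P,Q)·log₂ P(P|Q), where P(P|Q) = P(P,Q) / P(Q)
  (cells with P(P,Q) = 0 contribute 0)
  (P=0,Q=0): P(P|Q) = (5/16)/(5/16) = 1;  -(5/16)·log₂(1) = 0.0000
  (P=1,Q=1): P(P|Q) = (1/8)/(1/8) = 1;  -(1/8)·log₂(1) = 0.0000
  (P=2,Q=2): P(P|Q) = (9/16)/(9/16) = 1;  -(9/16)·log₂(1) = 0.0000
H(P|Q) = 0.0000 + 0.0000 + 0.0000
  = 0.0000 bits

H(P,Q) = H(Q) + H(P|Q) = 1.3663 + 0.0000 = 1.3663 bits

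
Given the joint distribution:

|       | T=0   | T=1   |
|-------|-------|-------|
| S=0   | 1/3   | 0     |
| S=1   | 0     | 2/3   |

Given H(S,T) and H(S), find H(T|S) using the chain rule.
From the chain rule: H(S,T) = H(S) + H(T|S)
Therefore: H(T|S) = H(S,T) - H(S)

H(S,T) = -[(1/3)·log₂(1/3) + (2/3)·log₂(2/3)]
  = 0.5283 + 0.3900
  = 0.9183 bits
Marginal P(S) (row sums):
  P(S=0) = 1/3 + 0 = 1/3
  P(S=1) = 0 + 2/3 = 2/3
H(S) = -[(1/3)·log₂(1/3) + (2/3)·log₂(2/3)]
  = 0.5283 + 0.3900
  = 0.9183 bits

H(T|S) = 0.9183 - 0.9183 = 0.0000 bits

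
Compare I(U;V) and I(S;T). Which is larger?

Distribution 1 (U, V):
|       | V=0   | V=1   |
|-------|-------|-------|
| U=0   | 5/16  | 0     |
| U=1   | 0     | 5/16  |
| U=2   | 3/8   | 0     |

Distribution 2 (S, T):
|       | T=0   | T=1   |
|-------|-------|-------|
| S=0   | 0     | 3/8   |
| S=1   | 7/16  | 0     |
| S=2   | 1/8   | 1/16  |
Distribution 1 (U, V):
Marginal P(U) (row sums):
  P(U=0) = 5/16 + 0 = 5/16
  P(U=1) = 0 + 5/16 = 5/16
  P(U=2) = 3/8 + 0 = 3/8
Marginal P(V) (column sums):
  P(V=0) = 5/16 + 0 + 3/8 = 11/16
  P(V=1) = 0 + 5/16 + 0 = 5/16

H(U) = -[(5/16)·log₂(5/16) + (5/16)·log₂(5/16) + (3/8)·log₂(3/8)]
  = 0.5244 + 0.5244 + 0.5306
  = 1.5794 bits
H(V) = -[(11/16)·log₂(11/16) + (5/16)·log₂(5/16)]
  = 0.3716 + 0.5244
  = 0.8960 bits
H(U,V) = -[(5/16)·log₂(5/16) + (5/16)·log₂(5/16) + (3/8)·log₂(3/8)]
  = 0.5244 + 0.5244 + 0.5306
  = 1.5794 bits

I(U;V) = H(U) + H(V) - H(U,V)
  = 1.5794 + 0.8960 - 1.5794
  = 0.8960 bits

Distribution 2 (S, T):
Marginal P(S) (row sums):
  P(S=0) = 0 + 3/8 = 3/8
  P(S=1) = 7/16 + 0 = 7/16
  P(S=2) = 1/8 + 1/16 = 3/16
Marginal P(T) (column sums):
  P(T=0) = 0 + 7/16 + 1/8 = 9/16
  P(T=1) = 3/8 + 0 + 1/16 = 7/16

H(S) = -[(3/8)·log₂(3/8) + (7/16)·log₂(7/16) + (3/16)·log₂(3/16)]
  = 0.5306 + 0.5218 + 0.4528
  = 1.5052 bits
H(T) = -[(9/16)·log₂(9/16) + (7/16)·log₂(7/16)]
  = 0.4669 + 0.5218
  = 0.9887 bits
H(S,T) = -[(3/8)·log₂(3/8) + (7/16)·log₂(7/16) + (1/8)·log₂(1/8) + (1/16)·log₂(1/16)]
  = 0.5306 + 0.5218 + 0.3750 + 0.2500
  = 1.6774 bits

I(S;T) = H(S) + H(T) - H(S,T)
  = 1.5052 + 0.9887 - 1.6774
  = 0.8165 bits

I(U;V) = 0.8960 bits > I(S;T) = 0.8165 bits, so (U, V) has the higher mutual information (stronger dependence).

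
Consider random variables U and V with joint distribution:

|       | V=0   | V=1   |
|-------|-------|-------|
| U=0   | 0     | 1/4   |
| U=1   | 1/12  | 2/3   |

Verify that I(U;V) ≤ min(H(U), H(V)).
Marginal P(U) (row sums):
  P(U=0) = 0 + 1/4 = 1/4
  P(U=1) = 1/12 + 2/3 = 3/4
Marginal P(V) (column sums):
  P(V=0) = 0 + 1/12 = 1/12
  P(V=1) = 1/4 + 2/3 = 11/12

H(U) = -[(1/4)·log₂(1/4) + (3/4)·log₂(3/4)]
  = 0.5000 + 0.3113
  = 0.8113 bits
H(V) = -[(1/12)·log₂(1/12) + (11/12)·log₂(11/12)]
  = 0.2987 + 0.1151
  = 0.4138 bits
H(U,V) = -[(1/4)·log₂(1/4) + (1/12)·log₂(1/12) + (2/3)·log₂(2/3)]
  = 0.5000 + 0.2987 + 0.3900
  = 1.1887 bits

I(U;V) = H(U) + H(V) - H(U,V)
  = 0.8113 + 0.4138 - 1.1887
  = 0.0364 bits

min(H(U), H(V)) = min(0.8113, 0.4138) = 0.4138 bits
Since 0.0364 ≤ 0.4138, the bound is satisfied ✓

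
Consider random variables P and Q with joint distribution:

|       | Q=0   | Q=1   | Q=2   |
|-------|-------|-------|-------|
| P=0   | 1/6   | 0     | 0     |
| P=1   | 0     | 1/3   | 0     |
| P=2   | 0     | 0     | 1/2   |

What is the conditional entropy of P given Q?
Marginal P(Q) (column sums):
  P(Q=0) = 1/6 + 0 + 0 = 1/6
  P(Q=1) = 0 + 1/3 + 0 = 1/3
  P(Q=2) = 0 + 0 + 1/2 = 1/2

H(P|Q) = -Σ P(P,Q)·log₂ P(P|Q), where P(P|Q) = P(P,Q) / P(Q)
  (cells with P(P,Q) = 0 contribute 0)
  (P=0,Q=0): P(P|Q) = (1/6)/(1/6) = 1;  -(1/6)·log₂(1) = 0.0000
  (P=1,Q=1): P(P|Q) = (1/3)/(1/3) = 1;  -(1/3)·log₂(1) = 0.0000
  (P=2,Q=2): P(P|Q) = (1/2)/(1/2) = 1;  -(1/2)·log₂(1) = 0.0000
H(P|Q) = 0.0000 + 0.0000 + 0.0000
  = 0.0000 bits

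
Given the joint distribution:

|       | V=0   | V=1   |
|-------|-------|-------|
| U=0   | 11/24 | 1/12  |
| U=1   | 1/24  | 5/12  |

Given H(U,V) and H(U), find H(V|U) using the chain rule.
From the chain rule: H(U,V) = H(U) + H(V|U)
Therefore: H(V|U) = H(U,V) - H(U)

H(U,V) = -[(11/24)·log₂(11/24) + (1/12)·log₂(1/12) + (1/24)·log₂(1/24) + (5/12)·log₂(5/12)]
  = 0.5159 + 0.2987 + 0.1910 + 0.5263
  = 1.5319 bits
Marginal P(U) (row sums):
  P(U=0) = 11/24 + 1/12 = 13/24
  P(U=1) = 1/24 + 5/12 = 11/24
H(U) = -[(13/24)·log₂(13/24) + (11/24)·log₂(11/24)]
  = 0.4791 + 0.5159
  = 0.9950 bits

H(V|U) = 1.5319 - 0.9950 = 0.5369 bits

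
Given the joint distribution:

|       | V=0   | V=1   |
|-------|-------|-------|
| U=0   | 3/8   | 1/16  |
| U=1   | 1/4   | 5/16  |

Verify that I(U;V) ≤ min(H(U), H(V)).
Marginal P(U) (row sums):
  P(U=0) = 3/8 + 1/16 = 7/16
  P(U=1) = 1/4 + 5/16 = 9/16
Marginal P(V) (column sums):
  P(V=0) = 3/8 + 1/4 = 5/8
  P(V=1) = 1/16 + 5/16 = 3/8

H(U) = -[(7/16)·log₂(7/16) + (9/16)·log₂(9/16)]
  = 0.5218 + 0.4669
  = 0.9887 bits
H(V) = -[(5/8)·log₂(5/8) + (3/8)·log₂(3/8)]
  = 0.4238 + 0.5306
  = 0.9544 bits
H(U,V) = -[(3/8)·log₂(3/8) + (1/16)·log₂(1/16) + (1/4)·log₂(1/4) + (5/16)·log₂(5/16)]
  = 0.5306 + 0.2500 + 0.5000 + 0.5244
  = 1.8050 bits

I(U;V) = H(U) + H(V) - H(U,V)
  = 0.9887 + 0.9544 - 1.8050
  = 0.1381 bits

min(H(U), H(V)) = min(0.9887, 0.9544) = 0.9544 bits
Since 0.1381 ≤ 0.9544, the bound is satisfied ✓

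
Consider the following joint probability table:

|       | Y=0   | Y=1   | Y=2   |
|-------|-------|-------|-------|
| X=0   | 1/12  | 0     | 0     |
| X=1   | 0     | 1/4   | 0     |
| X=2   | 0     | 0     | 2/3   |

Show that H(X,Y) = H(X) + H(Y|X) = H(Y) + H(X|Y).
Marginal P(X) (row sums):
  P(X=0) = 1/12 + 0 + 0 = 1/12
  P(X=1) = 0 + 1/4 + 0 = 1/4
  P(X=2) = 0 + 0 + 2/3 = 2/3
Marginal P(Y) (column sums):
  P(Y=0) = 1/12 + 0 + 0 = 1/12
  P(Y=1) = 0 + 1/4 + 0 = 1/4
  P(Y=2) = 0 + 0 + 2/3 = 2/3

Decomposition 1: H(X) + H(Y|X)
H(X) = -[(1/12)·log₂(1/12) + (1/4)·log₂(1/4) + (2/3)·log₂(2/3)]
  = 0.2987 + 0.5000 + 0.3900
  = 1.1887 bits
H(Y|X) = -Σ P(X,Y)·log₂ P(Y|X), where P(Y|X) = P(X,Y) / P(X)
  (cells with P(X,Y) = 0 contribute 0)
  (X=0,Y=0): P(Y|X) = (1/12)/(1/12) = 1;  -(1/12)·log₂(1) = 0.0000
  (X=1,Y=1): P(Y|X) = (1/4)/(1/4) = 1;  -(1/4)·log₂(1) = 0.0000
  (X=2,Y=2): P(Y|X) = (2/3)/(2/3) = 1;  -(2/3)·log₂(1) = 0.0000
H(Y|X) = 0.0000 + 0.0000 + 0.0000
  = 0.0000 bits
H(X) + H(Y|X) = 1.1887 + 0.0000 = 1.1887 bits

Decomposition 2: H(Y) + H(X|Y)
H(Y) = -[(1/12)·log₂(1/12) + (1/4)·log₂(1/4) + (2/3)·log₂(2/3)]
  = 0.2987 + 0.5000 + 0.3900
  = 1.1887 bits
H(X|Y) = -Σ P(X,Y)·log₂ P(X|Y), where P(X|Y) = P(X,Y) / P(Y)
  (cells with P(X,Y) = 0 contribute 0)
  (X=0,Y=0): P(X|Y) = (1/12)/(1/12) = 1;  -(1/12)·log₂(1) = 0.0000
  (X=1,Y=1): P(X|Y) = (1/4)/(1/4) = 1;  -(1/4)·log₂(1) = 0.0000
  (X=2,Y=2): P(X|Y) = (2/3)/(2/3) = 1;  -(2/3)·log₂(1) = 0.0000
H(X|Y) = 0.0000 + 0.0000 + 0.0000
  = 0.0000 bits
H(Y) + H(X|Y) = 1.1887 + 0.0000 = 1.1887 bits

Direct computation of the joint entropy:
H(X,Y) = -[(1/12)·log₂(1/12) + (1/4)·log₂(1/4) + (2/3)·log₂(2/3)]
  = 0.2987 + 0.5000 + 0.3900
  = 1.1887 bits

All three agree: H(X,Y) = 1.1887 bits ✓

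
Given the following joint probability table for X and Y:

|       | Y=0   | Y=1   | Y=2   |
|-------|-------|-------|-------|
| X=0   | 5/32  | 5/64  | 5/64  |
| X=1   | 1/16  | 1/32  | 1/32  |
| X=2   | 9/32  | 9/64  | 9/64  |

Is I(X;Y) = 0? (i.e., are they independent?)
Marginal P(X) (row sums):
  P(X=0) = 5/32 + 5/64 + 5/64 = 5/16
  P(X=1) = 1/16 + 1/32 + 1/32 = 1/8
  P(X=2) = 9/32 + 9/64 + 9/64 = 9/16
Marginal P(Y) (column sums):
  P(Y=0) = 5/32 + 1/16 + 9/32 = 1/2
  P(Y=1) = 5/64 + 1/32 + 9/64 = 1/4
  P(Y=2) = 5/64 + 1/32 + 9/64 = 1/4

X and Y are independent iff P(X=i,Y=j) = P(X=i)·P(Y=j) for every cell.
  P(X=0)·P(Y=0) = 5/16 × 1/2 = 5/32 = P(X=0,Y=0) ✓
  P(X=0)·P(Y=1) = 5/16 × 1/4 = 5/64 = P(X=0,Y=1) ✓
  P(X=0)·P(Y=2) = 5/16 × 1/4 = 5/64 = P(X=0,Y=2) ✓
  P(X=1)·P(Y=0) = 1/8 × 1/2 = 1/16 = P(X=1,Y=0) ✓
  P(X=1)·P(Y=1) = 1/8 × 1/4 = 1/32 = P(X=1,Y=1) ✓
  P(X=1)·P(Y=2) = 1/8 × 1/4 = 1/32 = P(X=1,Y=2) ✓
  P(X=2)·P(Y=0) = 9/16 × 1/2 = 9/32 = P(X=2,Y=0) ✓
  P(X=2)·P(Y=1) = 9/16 × 1/4 = 9/64 = P(X=2,Y=1) ✓
  P(X=2)·P(Y=2) = 9/16 × 1/4 = 9/64 = P(X=2,Y=2) ✓

Yes, X and Y are independent: every cell factors, so I(X;Y) = 0 bits.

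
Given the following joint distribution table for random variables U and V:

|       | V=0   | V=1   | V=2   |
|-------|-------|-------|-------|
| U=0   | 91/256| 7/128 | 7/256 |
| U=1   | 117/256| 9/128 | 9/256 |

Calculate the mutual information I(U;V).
Marginal P(U) (row sums):
  P(U=0) = 91/256 + 7/128 + 7/256 = 7/16
  P(U=1) = 117/256 + 9/128 + 9/256 = 9/16
Marginal P(V) (column sums):
  P(V=0) = 91/256 + 117/256 = 13/16
  P(V=1) = 7/128 + 9/128 = 1/8
  P(V=2) = 7/256 + 9/256 = 1/16

H(U) = -[(7/16)·log₂(7/16) + (9/16)·log₂(9/16)]
  = 0.5218 + 0.4669
  = 0.9887 bits
H(V) = -[(13/16)·log₂(13/16) + (1/8)·log₂(1/8) + (1/16)·log₂(1/16)]
  = 0.2434 + 0.3750 + 0.2500
  = 0.8684 bits
H(U,V) = -[(91/256)·log₂(91/256) + (7/128)·log₂(7/128) + (7/256)·log₂(7/256) + (117/256)·log₂(117/256) + (9/128)·log₂(9/128) + (9/256)·log₂(9/256)]
  = 0.5304 + 0.2293 + 0.1420 + 0.5163 + 0.2693 + 0.1698
  = 1.8571 bits

I(U;V) = H(U) + H(V) - H(U,V)
  = 0.9887 + 0.8684 - 1.8571
  = 0.0000 bits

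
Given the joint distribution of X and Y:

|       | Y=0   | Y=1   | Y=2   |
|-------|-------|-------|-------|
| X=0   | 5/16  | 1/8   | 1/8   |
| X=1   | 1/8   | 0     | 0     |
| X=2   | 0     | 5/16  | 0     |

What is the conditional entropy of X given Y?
Marginal P(Y) (column sums):
  P(Y=0) = 5/16 + 1/8 + 0 = 7/16
  P(Y=1) = 1/8 + 0 + 5/16 = 7/16
  P(Y=2) = 1/8 + 0 + 0 = 1/8

H(X|Y) = -Σ P(X,Y)·log₂ P(X|Y), where P(X|Y) = P(X,Y) / P(Y)
  (cells with P(X,Y) = 0 contribute 0)
  (X=0,Y=0): P(X|Y) = (5/16)/(7/16) = 5/7;  -(5/16)·log₂(5/7) = 0.1517
  (X=0,Y=1): P(X|Y) = (1/8)/(7/16) = 2/7;  -(1/8)·log₂(2/7) = 0.2259
  (X=0,Y=2): P(X|Y) = (1/8)/(1/8) = 1;  -(1/8)·log₂(1) = 0.0000
  (X=1,Y=0): P(X|Y) = (1/8)/(7/16) = 2/7;  -(1/8)·log₂(2/7) = 0.2259
  (X=2,Y=1): P(X|Y) = (5/16)/(7/16) = 5/7;  -(5/16)·log₂(5/7) = 0.1517
H(X|Y) = 0.1517 + 0.2259 + 0.0000 + 0.2259 + 0.1517
  = 0.7552 bits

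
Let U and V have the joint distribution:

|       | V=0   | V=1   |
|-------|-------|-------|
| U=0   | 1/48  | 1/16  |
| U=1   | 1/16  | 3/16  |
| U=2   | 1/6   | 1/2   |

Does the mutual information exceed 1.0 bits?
Marginal P(U) (row sums):
  P(U=0) = 1/48 + 1/16 = 1/12
  P(U=1) = 1/16 + 3/16 = 1/4
  P(U=2) = 1/6 + 1/2 = 2/3
Marginal P(V) (column sums):
  P(V=0) = 1/48 + 1/16 + 1/6 = 1/4
  P(V=1) = 1/16 + 3/16 + 1/2 = 3/4

H(U) = -[(1/12)·log₂(1/12) + (1/4)·log₂(1/4) + (2/3)·log₂(2/3)]
  = 0.2987 + 0.5000 + 0.3900
  = 1.1887 bits
H(V) = -[(1/4)·log₂(1/4) + (3/4)·log₂(3/4)]
  = 0.5000 + 0.3113
  = 0.8113 bits
H(U,V) = -[(1/48)·log₂(1/48) + (1/16)·log₂(1/16) + (1/16)·log₂(1/16) + (3/16)·log₂(3/16) + (1/6)·log₂(1/6) + (1/2)·log₂(1/2)]
  = 0.1164 + 0.2500 + 0.2500 + 0.4528 + 0.4308 + 0.5000
  = 2.0000 bits

I(U;V) = H(U) + H(V) - H(U,V)
  = 1.1887 + 0.8113 - 2.0000
  = 0.0000 bits

No. I(U;V) = 0.0000 bits, which is ≤ 1.0 bits.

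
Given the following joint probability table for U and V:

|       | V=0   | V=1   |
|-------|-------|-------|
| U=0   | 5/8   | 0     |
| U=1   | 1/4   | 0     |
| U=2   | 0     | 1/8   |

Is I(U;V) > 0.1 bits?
Marginal P(U) (row sums):
  P(U=0) = 5/8 + 0 = 5/8
  P(U=1) = 1/4 + 0 = 1/4
  P(U=2) = 0 + 1/8 = 1/8
Marginal P(V) (column sums):
  P(V=0) = 5/8 + 1/4 + 0 = 7/8
  P(V=1) = 0 + 0 + 1/8 = 1/8

H(U) = -[(5/8)·log₂(5/8) + (1/4)·log₂(1/4) + (1/8)·log₂(1/8)]
  = 0.4238 + 0.5000 + 0.3750
  = 1.2988 bits
H(V) = -[(7/8)·log₂(7/8) + (1/8)·log₂(1/8)]
  = 0.1686 + 0.3750
  = 0.5436 bits
H(U,V) = -[(5/8)·log₂(5/8) + (1/4)·log₂(1/4) + (1/8)·log₂(1/8)]
  = 0.4238 + 0.5000 + 0.3750
  = 1.2988 bits

I(U;V) = H(U) + H(V) - H(U,V)
  = 1.2988 + 0.5436 - 1.2988
  = 0.5436 bits

Yes. I(U;V) = 0.5436 bits, which is > 0.1 bits.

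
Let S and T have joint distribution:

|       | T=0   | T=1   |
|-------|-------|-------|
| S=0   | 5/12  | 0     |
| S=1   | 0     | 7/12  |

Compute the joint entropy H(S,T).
H(S,T) = -Σ P(S,T) log₂ P(S,T), summed over the non-zero cells:
H(S,T) = -[(5/12)·log₂(5/12) + (7/12)·log₂(7/12)]
  = 0.5263 + 0.4536
  = 0.9799 bits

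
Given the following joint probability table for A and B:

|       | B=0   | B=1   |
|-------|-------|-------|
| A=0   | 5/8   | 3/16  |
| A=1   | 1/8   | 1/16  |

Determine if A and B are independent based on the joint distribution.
Marginal P(A) (row sums):
  P(A=0) = 5/8 + 3/16 = 13/16
  P(A=1) = 1/8 + 1/16 = 3/16
Marginal P(B) (column sums):
  P(B=0) = 5/8 + 1/8 = 3/4
  P(B=1) = 3/16 + 1/16 = 1/4

A and B are independent iff P(A=i,B=j) = P(A=i)·P(B=j) for every cell.
  P(A=0)·P(B=0) = 13/16 × 3/4 = 39/64, but P(A=0,B=0) = 5/8 ✗

No, A and B are not independent. Quantitatively, I(A;B) > 0:

H(A) = -[(13/16)·log₂(13/16) + (3/16)·log₂(3/16)]
  = 0.2434 + 0.4528
  = 0.6962 bits
H(B) = -[(3/4)·log₂(3/4) + (1/4)·log₂(1/4)]
  = 0.3113 + 0.5000
  = 0.8113 bits
H(A,B) = -[(5/8)·log₂(5/8) + (3/16)·log₂(3/16) + (1/8)·log₂(1/8) + (1/16)·log₂(1/16)]
  = 0.4238 + 0.4528 + 0.3750 + 0.2500
  = 1.5016 bits
I(A;B) = H(A) + H(B) - H(A,B) = 0.6962 + 0.8113 - 1.5016 = 0.0059 bits > 0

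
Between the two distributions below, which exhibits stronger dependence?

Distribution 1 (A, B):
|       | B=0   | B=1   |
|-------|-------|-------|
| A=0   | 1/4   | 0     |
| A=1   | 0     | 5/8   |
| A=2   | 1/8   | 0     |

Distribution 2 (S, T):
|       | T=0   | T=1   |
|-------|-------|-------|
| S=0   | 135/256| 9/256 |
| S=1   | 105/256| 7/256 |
Distribution 1 (A, B):
Marginal P(A) (row sums):
  P(A=0) = 1/4 + 0 = 1/4
  P(A=1) = 0 + 5/8 = 5/8
  P(A=2) = 1/8 + 0 = 1/8
Marginal P(B) (column sums):
  P(B=0) = 1/4 + 0 + 1/8 = 3/8
  P(B=1) = 0 + 5/8 + 0 = 5/8

H(A) = -[(1/4)·log₂(1/4) + (5/8)·log₂(5/8) + (1/8)·log₂(1/8)]
  = 0.5000 + 0.4238 + 0.3750
  = 1.2988 bits
H(B) = -[(3/8)·log₂(3/8) + (5/8)·log₂(5/8)]
  = 0.5306 + 0.4238
  = 0.9544 bits
H(A,B) = -[(1/4)·log₂(1/4) + (5/8)·log₂(5/8) + (1/8)·log₂(1/8)]
  = 0.5000 + 0.4238 + 0.3750
  = 1.2988 bits

I(A;B) = H(A) + H(B) - H(A,B)
  = 1.2988 + 0.9544 - 1.2988
  = 0.9544 bits

Distribution 2 (S, T):
Marginal P(S) (row sums):
  P(S=0) = 135/256 + 9/256 = 9/16
  P(S=1) = 105/256 + 7/256 = 7/16
Marginal P(T) (column sums):
  P(T=0) = 135/256 + 105/256 = 15/16
  P(T=1) = 9/256 + 7/256 = 1/16

H(S) = -[(9/16)·log₂(9/16) + (7/16)·log₂(7/16)]
  = 0.4669 + 0.5218
  = 0.9887 bits
H(T) = -[(15/16)·log₂(15/16) + (1/16)·log₂(1/16)]
  = 0.0873 + 0.2500
  = 0.3373 bits
H(S,T) = -[(135/256)·log₂(135/256) + (9/256)·log₂(9/256) + (105/256)·log₂(105/256) + (7/256)·log₂(7/256)]
  = 0.4868 + 0.1698 + 0.5274 + 0.1420
  = 1.3260 bits

I(S;T) = H(S) + H(T) - H(S,T)
  = 0.9887 + 0.3373 - 1.3260
  = 0.0000 bits

I(A;B) = 0.9544 bits > I(S;T) = 0.0000 bits, so (A, B) has the higher mutual information (stronger dependence).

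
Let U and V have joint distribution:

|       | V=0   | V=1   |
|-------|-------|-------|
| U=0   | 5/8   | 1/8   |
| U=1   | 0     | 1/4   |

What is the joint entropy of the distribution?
H(U,V) = -Σ P(U,V) log₂ P(U,V), summed over the non-zero cells:
H(U,V) = -[(5/8)·log₂(5/8) + (1/8)·log₂(1/8) + (1/4)·log₂(1/4)]
  = 0.4238 + 0.3750 + 0.5000
  = 1.2988 bits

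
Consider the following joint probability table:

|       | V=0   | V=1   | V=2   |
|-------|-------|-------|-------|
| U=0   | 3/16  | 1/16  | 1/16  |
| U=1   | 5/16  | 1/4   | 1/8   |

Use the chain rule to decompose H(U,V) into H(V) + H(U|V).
By the chain rule: H(U,V) = H(V) + H(U|V)

Marginal P(V) (column sums):
  P(V=0) = 3/16 + 5/16 = 1/2
  P(V=1) = 1/16 + 1/4 = 5/16
  P(V=2) = 1/16 + 1/8 = 3/16
H(V) = -[(1/2)·log₂(1/2) + (5/16)·log₂(5/16) + (3/16)·log₂(3/16)]
  = 0.5000 + 0.5244 + 0.4528
  = 1.4772 bits
H(U|V) = -Σ P(U,V)·log₂ P(U|V), where P(U|V) = P(U,V) / P(V)
  (U=0,V=0): P(U|V) = (3/16)/(1/2) = 3/8;  -(3/16)·log₂(3/8) = 0.2653
  (U=0,V=1): P(U|V) = (1/16)/(5/16) = 1/5;  -(1/16)·log₂(1/5) = 0.1451
  (U=0,V=2): P(U|V) = (1/16)/(3/16) = 1/3;  -(1/16)·log₂(1/3) = 0.0991
  (U=1,V=0): P(U|V) = (5/16)/(1/2) = 5/8;  -(5/16)·log₂(5/8) = 0.2119
  (U=1,V=1): P(U|V) = (1/4)/(5/16) = 4/5;  -(1/4)·log₂(4/5) = 0.0805
  (U=1,V=2): P(U|V) = (1/8)/(3/16) = 2/3;  -(1/8)·log₂(2/3) = 0.0731
H(U|V) = 0.2653 + 0.1451 + 0.0991 + 0.2119 + 0.0805 + 0.0731
  = 0.8750 bits

H(U,V) = H(V) + H(U|V) = 1.4772 + 0.8750 = 2.3522 bits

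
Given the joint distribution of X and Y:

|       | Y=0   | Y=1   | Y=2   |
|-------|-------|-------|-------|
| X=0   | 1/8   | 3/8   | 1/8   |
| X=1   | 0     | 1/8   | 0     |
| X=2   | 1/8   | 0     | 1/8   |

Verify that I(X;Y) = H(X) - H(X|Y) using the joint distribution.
Left side, from I(X;Y) = H(X) + H(Y) - H(X,Y):
Marginal P(X) (row sums):
  P(X=0) = 1/8 + 3/8 + 1/8 = 5/8
  P(X=1) = 0 + 1/8 + 0 = 1/8
  P(X=2) = 1/8 + 0 + 1/8 = 1/4
Marginal P(Y) (column sums):
  P(Y=0) = 1/8 + 0 + 1/8 = 1/4
  P(Y=1) = 3/8 + 1/8 + 0 = 1/2
  P(Y=2) = 1/8 + 0 + 1/8 = 1/4

H(X) = -[(5/8)·log₂(5/8) + (1/8)·log₂(1/8) + (1/4)·log₂(1/4)]
  = 0.4238 + 0.3750 + 0.5000
  = 1.2988 bits
H(Y) = -[(1/4)·log₂(1/4) + (1/2)·log₂(1/2) + (1/4)·log₂(1/4)]
  = 0.5000 + 0.5000 + 0.5000
  = 1.5000 bits
H(X,Y) = -[(1/8)·log₂(1/8) + (3/8)·log₂(3/8) + (1/8)·log₂(1/8) + (1/8)·log₂(1/8) + (1/8)·log₂(1/8) + (1/8)·log₂(1/8)]
  = 0.3750 + 0.5306 + 0.3750 + 0.3750 + 0.3750 + 0.3750
  = 2.4056 bits

I(X;Y) = H(X) + H(Y) - H(X,Y)
  = 1.2988 + 1.5000 - 2.4056
  = 0.3932 bits

Right side, with H(X|Y) computed directly from the conditional probabilities:
H(X|Y) = -Σ P(X,Y)·log₂ P(X|Y), where P(X|Y) = P(X,Y) / P(Y)
  (cells with P(X,Y) = 0 contribute 0)
  (X=0,Y=0): P(X|Y) = (1/8)/(1/4) = 1/2;  -(1/8)·log₂(1/2) = 0.1250
  (X=0,Y=1): P(X|Y) = (3/8)/(1/2) = 3/4;  -(3/8)·log₂(3/4) = 0.1556
  (X=0,Y=2): P(X|Y) = (1/8)/(1/4) = 1/2;  -(1/8)·log₂(1/2) = 0.1250
  (X=1,Y=1): P(X|Y) = (1/8)/(1/2) = 1/4;  -(1/8)·log₂(1/4) = 0.2500
  (X=2,Y=0): P(X|Y) = (1/8)/(1/4) = 1/2;  -(1/8)·log₂(1/2) = 0.1250
  (X=2,Y=2): P(X|Y) = (1/8)/(1/4) = 1/2;  -(1/8)·log₂(1/2) = 0.1250
H(X|Y) = 0.1250 + 0.1556 + 0.1250 + 0.2500 + 0.1250 + 0.1250
  = 0.9056 bits
H(X) - H(X|Y) = 1.2988 - 0.9056 = 0.3932 bits

Both sides equal 0.3932 bits, so I(X;Y) = H(X) - H(X|Y) ✓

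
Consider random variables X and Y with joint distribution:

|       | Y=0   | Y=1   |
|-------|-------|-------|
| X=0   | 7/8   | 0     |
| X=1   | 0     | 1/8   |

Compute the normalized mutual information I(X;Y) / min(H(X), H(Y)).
Marginal P(X) (row sums):
  P(X=0) = 7/8 + 0 = 7/8
  P(X=1) = 0 + 1/8 = 1/8
Marginal P(Y) (column sums):
  P(Y=0) = 7/8 + 0 = 7/8
  P(Y=1) = 0 + 1/8 = 1/8

H(X) = -[(7/8)·log₂(7/8) + (1/8)·log₂(1/8)]
  = 0.1686 + 0.3750
  = 0.5436 bits
H(Y) = -[(7/8)·log₂(7/8) + (1/8)·log₂(1/8)]
  = 0.1686 + 0.3750
  = 0.5436 bits
H(X,Y) = -[(7/8)·log₂(7/8) + (1/8)·log₂(1/8)]
  = 0.1686 + 0.3750
  = 0.5436 bits

I(X;Y) = H(X) + H(Y) - H(X,Y)
  = 0.5436 + 0.5436 - 0.5436
  = 0.5436 bits

min(H(X), H(Y)) = min(0.5436, 0.5436) = 0.5436 bits
Normalized MI = 0.5436 / 0.5436 = 1.0000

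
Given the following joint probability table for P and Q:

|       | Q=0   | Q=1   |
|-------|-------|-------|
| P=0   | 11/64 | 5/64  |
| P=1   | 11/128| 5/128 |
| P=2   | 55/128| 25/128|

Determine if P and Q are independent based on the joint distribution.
Marginal P(P) (row sums):
  P(P=0) = 11/64 + 5/64 = 1/4
  P(P=1) = 11/128 + 5/128 = 1/8
  P(P=2) = 55/128 + 25/128 = 5/8
Marginal P(Q) (column sums):
  P(Q=0) = 11/64 + 11/128 + 55/128 = 11/16
  P(Q=1) = 5/64 + 5/128 + 25/128 = 5/16

P and Q are independent iff P(P=i,Q=j) = P(P=i)·P(Q=j) for every cell.
  P(P=0)·P(Q=0) = 1/4 × 11/16 = 11/64 = P(P=0,Q=0) ✓
  P(P=0)·P(Q=1) = 1/4 × 5/16 = 5/64 = P(P=0,Q=1) ✓
  P(P=1)·P(Q=0) = 1/8 × 11/16 = 11/128 = P(P=1,Q=0) ✓
  P(P=1)·P(Q=1) = 1/8 × 5/16 = 5/128 = P(P=1,Q=1) ✓
  P(P=2)·P(Q=0) = 5/8 × 11/16 = 55/128 = P(P=2,Q=0) ✓
  P(P=2)·P(Q=1) = 5/8 × 5/16 = 25/128 = P(P=2,Q=1) ✓

Yes, P and Q are independent: every cell factors, so I(P;Q) = 0 bits.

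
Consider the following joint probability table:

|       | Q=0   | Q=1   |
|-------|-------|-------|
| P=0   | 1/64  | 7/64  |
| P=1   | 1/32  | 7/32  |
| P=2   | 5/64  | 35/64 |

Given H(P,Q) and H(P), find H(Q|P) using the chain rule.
From the chain rule: H(P,Q) = H(P) + H(Q|P)
Therefore: H(Q|P) = H(P,Q) - H(P)

H(P,Q) = -[(1/64)·log₂(1/64) + (7/64)·log₂(7/64) + (1/32)·log₂(1/32) + (7/32)·log₂(7/32) + (5/64)·log₂(5/64) + (35/64)·log₂(35/64)]
  = 0.0938 + 0.3492 + 0.1563 + 0.4796 + 0.2873 + 0.4762
  = 1.8424 bits
Marginal P(P) (row sums):
  P(P=0) = 1/64 + 7/64 = 1/8
  P(P=1) = 1/32 + 7/32 = 1/4
  P(P=2) = 5/64 + 35/64 = 5/8
H(P) = -[(1/8)·log₂(1/8) + (1/4)·log₂(1/4) + (5/8)·log₂(5/8)]
  = 0.3750 + 0.5000 + 0.4238
  = 1.2988 bits

H(Q|P) = 1.8424 - 1.2988 = 0.5436 bits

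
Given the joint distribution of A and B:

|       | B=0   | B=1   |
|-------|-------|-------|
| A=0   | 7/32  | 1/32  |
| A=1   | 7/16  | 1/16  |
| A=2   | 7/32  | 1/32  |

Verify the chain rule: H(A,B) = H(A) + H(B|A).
Left side:
H(A,B) = -[(7/32)·log₂(7/32) + (1/32)·log₂(1/32) + (7/16)·log₂(7/16) + (1/16)·log₂(1/16) + (7/32)·log₂(7/32) + (1/32)·log₂(1/32)]
  = 0.4796 + 0.1563 + 0.5218 + 0.2500 + 0.4796 + 0.1563
  = 2.0436 bits

Right side:
Marginal P(A) (row sums):
  P(A=0) = 7/32 + 1/32 = 1/4
  P(A=1) = 7/16 + 1/16 = 1/2
  P(A=2) = 7/32 + 1/32 = 1/4
H(A) = -[(1/4)·log₂(1/4) + (1/2)·log₂(1/2) + (1/4)·log₂(1/4)]
  = 0.5000 + 0.5000 + 0.5000
  = 1.5000 bits
H(B|A) = -Σ P(A,B)·log₂ P(B|A), where P(B|A) = P(A,B) / P(A)
  (A=0,B=0): P(B|A) = (7/32)/(1/4) = 7/8;  -(7/32)·log₂(7/8) = 0.0421
  (A=0,B=1): P(B|A) = (1/32)/(1/4) = 1/8;  -(1/32)·log₂(1/8) = 0.0938
  (A=1,B=0): P(B|A) = (7/16)/(1/2) = 7/8;  -(7/16)·log₂(7/8) = 0.0843
  (A=1,B=1): P(B|A) = (1/16)/(1/2) = 1/8;  -(1/16)·log₂(1/8) = 0.1875
  (A=2,B=0): P(B|A) = (7/32)/(1/4) = 7/8;  -(7/32)·log₂(7/8) = 0.0421
  (A=2,B=1): P(B|A) = (1/32)/(1/4) = 1/8;  -(1/32)·log₂(1/8) = 0.0938
H(B|A) = 0.0421 + 0.0938 + 0.0843 + 0.1875 + 0.0421 + 0.0938
  = 0.5436 bits
H(A) + H(B|A) = 1.5000 + 0.5436 = 2.0436 bits

Both sides equal 2.0436 bits, so the chain rule holds ✓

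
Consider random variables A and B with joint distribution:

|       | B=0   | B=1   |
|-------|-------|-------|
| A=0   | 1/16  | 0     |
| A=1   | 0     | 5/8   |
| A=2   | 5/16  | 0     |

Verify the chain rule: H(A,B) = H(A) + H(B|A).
Left side:
H(A,B) = -[(1/16)·log₂(1/16) + (5/8)·log₂(5/8) + (5/16)·log₂(5/16)]
  = 0.2500 + 0.4238 + 0.5244
  = 1.1982 bits

Right side:
Marginal P(A) (row sums):
  P(A=0) = 1/16 + 0 = 1/16
  P(A=1) = 0 + 5/8 = 5/8
  P(A=2) = 5/16 + 0 = 5/16
H(A) = -[(1/16)·log₂(1/16) + (5/8)·log₂(5/8) + (5/16)·log₂(5/16)]
  = 0.2500 + 0.4238 + 0.5244
  = 1.1982 bits
H(B|A) = -Σ P(A,B)·log₂ P(B|A), where P(B|A) = P(A,B) / P(A)
  (cells with P(A,B) = 0 contribute 0)
  (A=0,B=0): P(B|A) = (1/16)/(1/16) = 1;  -(1/16)·log₂(1) = 0.0000
  (A=1,B=1): P(B|A) = (5/8)/(5/8) = 1;  -(5/8)·log₂(1) = 0.0000
  (A=2,B=0): P(B|A) = (5/16)/(5/16) = 1;  -(5/16)·log₂(1) = 0.0000
H(B|A) = 0.0000 + 0.0000 + 0.0000
  = 0.0000 bits
H(A) + H(B|A) = 1.1982 + 0.0000 = 1.1982 bits

Both sides equal 1.1982 bits, so the chain rule holds ✓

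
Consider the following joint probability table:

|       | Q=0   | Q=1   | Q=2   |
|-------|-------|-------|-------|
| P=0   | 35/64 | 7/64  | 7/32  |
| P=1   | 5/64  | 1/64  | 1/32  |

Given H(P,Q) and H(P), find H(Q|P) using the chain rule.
From the chain rule: H(P,Q) = H(P) + H(Q|P)
Therefore: H(Q|P) = H(P,Q) - H(P)

H(P,Q) = -[(35/64)·log₂(35/64) + (7/64)·log₂(7/64) + (7/32)·log₂(7/32) + (5/64)·log₂(5/64) + (1/64)·log₂(1/64) + (1/32)·log₂(1/32)]
  = 0.4762 + 0.3492 + 0.4796 + 0.2873 + 0.0938 + 0.1563
  = 1.8424 bits
Marginal P(P) (row sums):
  P(P=0) = 35/64 + 7/64 + 7/32 = 7/8
  P(P=1) = 5/64 + 1/64 + 1/32 = 1/8
H(P) = -[(7/8)·log₂(7/8) + (1/8)·log₂(1/8)]
  = 0.1686 + 0.3750
  = 0.5436 bits

H(Q|P) = 1.8424 - 0.5436 = 1.2988 bits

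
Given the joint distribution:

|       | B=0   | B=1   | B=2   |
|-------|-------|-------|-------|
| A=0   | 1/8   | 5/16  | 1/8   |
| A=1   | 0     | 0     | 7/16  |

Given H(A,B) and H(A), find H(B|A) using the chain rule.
From the chain rule: H(A,B) = H(A) + H(B|A)
Therefore: H(B|A) = H(A,B) - H(A)

H(A,B) = -[(1/8)·log₂(1/8) + (5/16)·log₂(5/16) + (1/8)·log₂(1/8) + (7/16)·log₂(7/16)]
  = 0.3750 + 0.5244 + 0.3750 + 0.5218
  = 1.7962 bits
Marginal P(A) (row sums):
  P(A=0) = 1/8 + 5/16 + 1/8 = 9/16
  P(A=1) = 0 + 0 + 7/16 = 7/16
H(A) = -[(9/16)·log₂(9/16) + (7/16)·log₂(7/16)]
  = 0.4669 + 0.5218
  = 0.9887 bits

H(B|A) = 1.7962 - 0.9887 = 0.8075 bits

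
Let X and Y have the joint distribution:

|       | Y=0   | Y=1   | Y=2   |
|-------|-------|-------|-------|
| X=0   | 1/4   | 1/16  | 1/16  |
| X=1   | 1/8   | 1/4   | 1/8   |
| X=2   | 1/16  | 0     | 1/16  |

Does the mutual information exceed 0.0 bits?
Marginal P(X) (row sums):
  P(X=0) = 1/4 + 1/16 + 1/16 = 3/8
  P(X=1) = 1/8 + 1/4 + 1/8 = 1/2
  P(X=2) = 1/16 + 0 + 1/16 = 1/8
Marginal P(Y) (column sums):
  P(Y=0) = 1/4 + 1/8 + 1/16 = 7/16
  P(Y=1) = 1/16 + 1/4 + 0 = 5/16
  P(Y=2) = 1/16 + 1/8 + 1/16 = 1/4

H(X) = -[(3/8)·log₂(3/8) + (1/2)·log₂(1/2) + (1/8)·log₂(1/8)]
  = 0.5306 + 0.5000 + 0.3750
  = 1.4056 bits
H(Y) = -[(7/16)·log₂(7/16) + (5/16)·log₂(5/16) + (1/4)·log₂(1/4)]
  = 0.5218 + 0.5244 + 0.5000
  = 1.5462 bits
H(X,Y) = -[(1/4)·log₂(1/4) + (1/16)·log₂(1/16) + (1/16)·log₂(1/16) + (1/8)·log₂(1/8) + (1/4)·log₂(1/4) + (1/8)·log₂(1/8) + (1/16)·log₂(1/16) + (1/16)·log₂(1/16)]
  = 0.5000 + 0.2500 + 0.2500 + 0.3750 + 0.5000 + 0.3750 + 0.2500 + 0.2500
  = 2.7500 bits

I(X;Y) = H(X) + H(Y) - H(X,Y)
  = 1.4056 + 1.5462 - 2.7500
  = 0.2018 bits

Yes. I(X;Y) = 0.2018 bits, which is > 0.0 bits.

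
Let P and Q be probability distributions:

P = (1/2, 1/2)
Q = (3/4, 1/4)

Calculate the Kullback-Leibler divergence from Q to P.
D(P||Q) = Σ P(i) log₂(P(i)/Q(i))
  i=0: (1/2) × log₂((1/2)/(3/4)) = (1/2) × log₂(2/3) = -0.2925
  i=1: (1/2) × log₂((1/2)/(1/4)) = (1/2) × log₂(2) = 0.5000
D(P||Q) = -0.2925 + 0.5000
  = 0.2075 bits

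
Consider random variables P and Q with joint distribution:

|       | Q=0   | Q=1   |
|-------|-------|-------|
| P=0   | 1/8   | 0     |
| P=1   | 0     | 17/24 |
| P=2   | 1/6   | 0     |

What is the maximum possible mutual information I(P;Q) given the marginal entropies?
The upper bound on mutual information is I(P;Q) ≤ min(H(P), H(Q)).

Marginal P(P) (row sums):
  P(P=0) = 1/8 + 0 = 1/8
  P(P=1) = 0 + 17/24 = 17/24
  P(P=2) = 1/6 + 0 = 1/6
Marginal P(Q) (column sums):
  P(Q=0) = 1/8 + 0 + 1/6 = 7/24
  P(Q=1) = 0 + 17/24 + 0 = 17/24

H(P) = -[(1/8)·log₂(1/8) + (17/24)·log₂(17/24) + (1/6)·log₂(1/6)]
  = 0.3750 + 0.3524 + 0.4308
  = 1.1582 bits
H(Q) = -[(7/24)·log₂(7/24) + (17/24)·log₂(17/24)]
  = 0.5185 + 0.3524
  = 0.8709 bits

Maximum possible I(P;Q) = min(1.1582, 0.8709) = 0.8709 bits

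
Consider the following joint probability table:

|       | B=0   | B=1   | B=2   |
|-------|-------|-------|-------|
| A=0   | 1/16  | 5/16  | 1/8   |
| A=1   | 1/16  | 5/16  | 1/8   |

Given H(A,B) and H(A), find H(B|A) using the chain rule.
From the chain rule: H(A,B) = H(A) + H(B|A)
Therefore: H(B|A) = H(A,B) - H(A)

H(A,B) = -[(1/16)·log₂(1/16) + (5/16)·log₂(5/16) + (1/8)·log₂(1/8) + (1/16)·log₂(1/16) + (5/16)·log₂(5/16) + (1/8)·log₂(1/8)]
  = 0.2500 + 0.5244 + 0.3750 + 0.2500 + 0.5244 + 0.3750
  = 2.2988 bits
Marginal P(A) (row sums):
  P(A=0) = 1/16 + 5/16 + 1/8 = 1/2
  P(A=1) = 1/16 + 5/16 + 1/8 = 1/2
H(A) = -[(1/2)·log₂(1/2) + (1/2)·log₂(1/2)]
  = 0.5000 + 0.5000
  = 1.0000 bits

H(B|A) = 2.2988 - 1.0000 = 1.2988 bits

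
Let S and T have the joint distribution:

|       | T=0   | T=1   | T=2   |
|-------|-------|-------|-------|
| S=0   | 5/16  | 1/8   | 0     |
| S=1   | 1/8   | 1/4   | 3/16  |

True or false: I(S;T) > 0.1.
Marginal P(S) (row sums):
  P(S=0) = 5/16 + 1/8 + 0 = 7/16
  P(S=1) = 1/8 + 1/4 + 3/16 = 9/16
Marginal P(T) (column sums):
  P(T=0) = 5/16 + 1/8 = 7/16
  P(T=1) = 1/8 + 1/4 = 3/8
  P(T=2) = 0 + 3/16 = 3/16

H(S) = -[(7/16)·log₂(7/16) + (9/16)·log₂(9/16)]
  = 0.5218 + 0.4669
  = 0.9887 bits
H(T) = -[(7/16)·log₂(7/16) + (3/8)·log₂(3/8) + (3/16)·log₂(3/16)]
  = 0.5218 + 0.5306 + 0.4528
  = 1.5052 bits
H(S,T) = -[(5/16)·log₂(5/16) + (1/8)·log₂(1/8) + (1/8)·log₂(1/8) + (1/4)·log₂(1/4) + (3/16)·log₂(3/16)]
  = 0.5244 + 0.3750 + 0.3750 + 0.5000 + 0.4528
  = 2.2272 bits

I(S;T) = H(S) + H(T) - H(S,T)
  = 0.9887 + 1.5052 - 2.2272
  = 0.2667 bits

True. I(S;T) = 0.2667 bits, which is > 0.1 bits.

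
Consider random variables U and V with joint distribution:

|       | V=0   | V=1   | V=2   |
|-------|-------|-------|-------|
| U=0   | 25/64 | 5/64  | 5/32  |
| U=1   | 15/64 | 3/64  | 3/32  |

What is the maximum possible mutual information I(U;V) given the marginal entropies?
The upper bound on mutual information is I(U;V) ≤ min(H(U), H(V)).

Marginal P(U) (row sums):
  P(U=0) = 25/64 + 5/64 + 5/32 = 5/8
  P(U=1) = 15/64 + 3/64 + 3/32 = 3/8
Marginal P(V) (column sums):
  P(V=0) = 25/64 + 15/64 = 5/8
  P(V=1) = 5/64 + 3/64 = 1/8
  P(V=2) = 5/32 + 3/32 = 1/4

H(U) = -[(5/8)·log₂(5/8) + (3/8)·log₂(3/8)]
  = 0.4238 + 0.5306
  = 0.9544 bits
H(V) = -[(5/8)·log₂(5/8) + (1/8)·log₂(1/8) + (1/4)·log₂(1/4)]
  = 0.4238 + 0.3750 + 0.5000
  = 1.2988 bits

Maximum possible I(U;V) = min(0.9544, 1.2988) = 0.9544 bits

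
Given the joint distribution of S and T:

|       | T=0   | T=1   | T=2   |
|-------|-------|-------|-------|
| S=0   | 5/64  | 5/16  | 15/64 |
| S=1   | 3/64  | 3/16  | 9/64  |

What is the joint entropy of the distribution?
H(S,T) = -Σ P(S,T) log₂ P(S,T), summed over the non-zero cells:
H(S,T) = -[(5/64)·log₂(5/64) + (5/16)·log₂(5/16) + (15/64)·log₂(15/64) + (3/64)·log₂(3/64) + (3/16)·log₂(3/16) + (9/64)·log₂(9/64)]
  = 0.2873 + 0.5244 + 0.4906 + 0.2070 + 0.4528 + 0.3980
  = 2.3601 bits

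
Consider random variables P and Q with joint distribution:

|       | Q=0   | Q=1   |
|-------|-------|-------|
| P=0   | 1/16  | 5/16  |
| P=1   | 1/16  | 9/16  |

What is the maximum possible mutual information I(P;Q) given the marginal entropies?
The upper bound on mutual information is I(P;Q) ≤ min(H(P), H(Q)).

Marginal P(P) (row sums):
  P(P=0) = 1/16 + 5/16 = 3/8
  P(P=1) = 1/16 + 9/16 = 5/8
Marginal P(Q) (column sums):
  P(Q=0) = 1/16 + 1/16 = 1/8
  P(Q=1) = 5/16 + 9/16 = 7/8

H(P) = -[(3/8)·log₂(3/8) + (5/8)·log₂(5/8)]
  = 0.5306 + 0.4238
  = 0.9544 bits
H(Q) = -[(1/8)·log₂(1/8) + (7/8)·log₂(7/8)]
  = 0.3750 + 0.1686
  = 0.5436 bits

Maximum possible I(P;Q) = min(0.9544, 0.5436) = 0.5436 bits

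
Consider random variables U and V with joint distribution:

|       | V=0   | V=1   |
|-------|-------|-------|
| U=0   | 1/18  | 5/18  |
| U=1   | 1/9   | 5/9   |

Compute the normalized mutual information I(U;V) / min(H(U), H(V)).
Marginal P(U) (row sums):
  P(U=0) = 1/18 + 5/18 = 1/3
  P(U=1) = 1/9 + 5/9 = 2/3
Marginal P(V) (column sums):
  P(V=0) = 1/18 + 1/9 = 1/6
  P(V=1) = 5/18 + 5/9 = 5/6

H(U) = -[(1/3)·log₂(1/3) + (2/3)·log₂(2/3)]
  = 0.5283 + 0.3900
  = 0.9183 bits
H(V) = -[(1/6)·log₂(1/6) + (5/6)·log₂(5/6)]
  = 0.4308 + 0.2192
  = 0.6500 bits
H(U,V) = -[(1/18)·log₂(1/18) + (5/18)·log₂(5/18) + (1/9)·log₂(1/9) + (5/9)·log₂(5/9)]
  = 0.2317 + 0.5133 + 0.3522 + 0.4711
  = 1.5683 bits

I(U;V) = H(U) + H(V) - H(U,V)
  = 0.9183 + 0.6500 - 1.5683
  = 0.0000 bits

min(H(U), H(V)) = min(0.9183, 0.6500) = 0.6500 bits
Normalized MI = 0.0000 / 0.6500 = 0.0000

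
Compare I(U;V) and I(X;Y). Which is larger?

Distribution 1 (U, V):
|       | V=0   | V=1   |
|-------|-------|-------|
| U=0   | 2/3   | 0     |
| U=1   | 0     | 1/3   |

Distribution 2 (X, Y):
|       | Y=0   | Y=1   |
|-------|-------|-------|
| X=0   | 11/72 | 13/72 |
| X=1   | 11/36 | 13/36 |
Distribution 1 (U, V):
Marginal P(U) (row sums):
  P(U=0) = 2/3 + 0 = 2/3
  P(U=1) = 0 + 1/3 = 1/3
Marginal P(V) (column sums):
  P(V=0) = 2/3 + 0 = 2/3
  P(V=1) = 0 + 1/3 = 1/3

H(U) = -[(2/3)·log₂(2/3) + (1/3)·log₂(1/3)]
  = 0.3900 + 0.5283
  = 0.9183 bits
H(V) = -[(2/3)·log₂(2/3) + (1/3)·log₂(1/3)]
  = 0.3900 + 0.5283
  = 0.9183 bits
H(U,V) = -[(2/3)·log₂(2/3) + (1/3)·log₂(1/3)]
  = 0.3900 + 0.5283
  = 0.9183 bits

I(U;V) = H(U) + H(V) - H(U,V)
  = 0.9183 + 0.9183 - 0.9183
  = 0.9183 bits

Distribution 2 (X, Y):
Marginal P(X) (row sums):
  P(X=0) = 11/72 + 13/72 = 1/3
  P(X=1) = 11/36 + 13/36 = 2/3
Marginal P(Y) (column sums):
  P(Y=0) = 11/72 + 11/36 = 11/24
  P(Y=1) = 13/72 + 13/36 = 13/24

H(X) = -[(1/3)·log₂(1/3) + (2/3)·log₂(2/3)]
  = 0.5283 + 0.3900
  = 0.9183 bits
H(Y) = -[(11/24)·log₂(11/24) + (13/24)·log₂(13/24)]
  = 0.5159 + 0.4791
  = 0.9950 bits
H(X,Y) = -[(11/72)·log₂(11/72) + (13/72)·log₂(13/72) + (11/36)·log₂(11/36) + (13/36)·log₂(13/36)]
  = 0.4141 + 0.4459 + 0.5227 + 0.5306
  = 1.9133 bits

I(X;Y) = H(X) + H(Y) - H(X,Y)
  = 0.9183 + 0.9950 - 1.9133
  = 0.0000 bits

I(U;V) = 0.9183 bits > I(X;Y) = 0.0000 bits, so (U, V) has the higher mutual information (stronger dependence).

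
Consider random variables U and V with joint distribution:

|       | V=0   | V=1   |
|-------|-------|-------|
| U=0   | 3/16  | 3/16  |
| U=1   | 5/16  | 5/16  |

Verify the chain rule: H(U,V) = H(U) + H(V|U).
Left side:
H(U,V) = -[(3/16)·log₂(3/16) + (3/16)·log₂(3/16) + (5/16)·log₂(5/16) + (5/16)·log₂(5/16)]
  = 0.4528 + 0.4528 + 0.5244 + 0.5244
  = 1.9544 bits

Right side:
Marginal P(U) (row sums):
  P(U=0) = 3/16 + 3/16 = 3/8
  P(U=1) = 5/16 + 5/16 = 5/8
H(U) = -[(3/8)·log₂(3/8) + (5/8)·log₂(5/8)]
  = 0.5306 + 0.4238
  = 0.9544 bits
H(V|U) = -Σ P(U,V)·log₂ P(V|U), where P(V|U) = P(U,V) / P(U)
  (U=0,V=0): P(V|U) = (3/16)/(3/8) = 1/2;  -(3/16)·log₂(1/2) = 0.1875
  (U=0,V=1): P(V|U) = (3/16)/(3/8) = 1/2;  -(3/16)·log₂(1/2) = 0.1875
  (U=1,V=0): P(V|U) = (5/16)/(5/8) = 1/2;  -(5/16)·log₂(1/2) = 0.3125
  (U=1,V=1): P(V|U) = (5/16)/(5/8) = 1/2;  -(5/16)·log₂(1/2) = 0.3125
H(V|U) = 0.1875 + 0.1875 + 0.3125 + 0.3125
  = 1.0000 bits
H(U) + H(V|U) = 0.9544 + 1.0000 = 1.9544 bits

Both sides equal 1.9544 bits, so the chain rule holds ✓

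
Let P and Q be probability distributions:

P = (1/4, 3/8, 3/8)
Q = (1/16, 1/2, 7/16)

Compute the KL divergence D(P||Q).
D(P||Q) = Σ P(i) log₂(P(i)/Q(i))
  i=0: (1/4) × log₂((1/4)/(1/16)) = (1/4) × log₂(4) = 0.5000
  i=1: (3/8) × log₂((3/8)/(1/2)) = (3/8) × log₂(3/4) = -0.1556
  i=2: (3/8) × log₂((3/8)/(7/16)) = (3/8) × log₂(6/7) = -0.0834
D(P||Q) = 0.5000 - 0.1556 - 0.0834
  = 0.2610 bits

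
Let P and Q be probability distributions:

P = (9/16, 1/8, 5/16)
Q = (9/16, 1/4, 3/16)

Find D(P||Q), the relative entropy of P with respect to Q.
D(P||Q) = Σ P(i) log₂(P(i)/Q(i))
  i=0: (9/16) × log₂((9/16)/(9/16)) = (9/16) × log₂(1) = 0.0000
  i=1: (1/8) × log₂((1/8)/(1/4)) = (1/8) × log₂(1/2) = -0.1250
  i=2: (5/16) × log₂((5/16)/(3/16)) = (5/16) × log₂(5/3) = 0.2303
D(P||Q) = 0.0000 - 0.1250 + 0.2303
  = 0.1053 bits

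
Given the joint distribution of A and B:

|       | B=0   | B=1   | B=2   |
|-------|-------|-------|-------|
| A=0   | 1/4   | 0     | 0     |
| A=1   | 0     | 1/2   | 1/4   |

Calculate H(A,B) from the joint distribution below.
H(A,B) = -Σ P(A,B) log₂ P(A,B), summed over the non-zero cells:
H(A,B) = -[(1/4)·log₂(1/4) + (1/2)·log₂(1/2) + (1/4)·log₂(1/4)]
  = 0.5000 + 0.5000 + 0.5000
  = 1.5000 bits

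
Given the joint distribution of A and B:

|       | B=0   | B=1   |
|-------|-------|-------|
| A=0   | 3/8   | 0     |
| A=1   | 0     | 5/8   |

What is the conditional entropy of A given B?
Marginal P(B) (column sums):
  P(B=0) = 3/8 + 0 = 3/8
  P(B=1) = 0 + 5/8 = 5/8

H(A|B) = -Σ P(A,B)·log₂ P(A|B), where P(A|B) = P(A,B) / P(B)
  (cells with P(A,B) = 0 contribute 0)
  (A=0,B=0): P(A|B) = (3/8)/(3/8) = 1;  -(3/8)·log₂(1) = 0.0000
  (A=1,B=1): P(A|B) = (5/8)/(5/8) = 1;  -(5/8)·log₂(1) = 0.0000
H(A|B) = 0.0000 + 0.0000
  = 0.0000 bits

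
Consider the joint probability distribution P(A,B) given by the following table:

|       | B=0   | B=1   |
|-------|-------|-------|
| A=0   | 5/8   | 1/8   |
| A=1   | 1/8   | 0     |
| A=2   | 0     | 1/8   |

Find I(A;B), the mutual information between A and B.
Marginal P(A) (row sums):
  P(A=0) = 5/8 + 1/8 = 3/4
  P(A=1) = 1/8 + 0 = 1/8
  P(A=2) = 0 + 1/8 = 1/8
Marginal P(B) (column sums):
  P(B=0) = 5/8 + 1/8 + 0 = 3/4
  P(B=1) = 1/8 + 0 + 1/8 = 1/4

H(A) = -[(3/4)·log₂(3/4) + (1/8)·log₂(1/8) + (1/8)·log₂(1/8)]
  = 0.3113 + 0.3750 + 0.3750
  = 1.0613 bits
H(B) = -[(3/4)·log₂(3/4) + (1/4)·log₂(1/4)]
  = 0.3113 + 0.5000
  = 0.8113 bits
H(A,B) = -[(5/8)·log₂(5/8) + (1/8)·log₂(1/8) + (1/8)·log₂(1/8) + (1/8)·log₂(1/8)]
  = 0.4238 + 0.3750 + 0.3750 + 0.3750
  = 1.5488 bits

I(A;B) = H(A) + H(B) - H(A,B)
  = 1.0613 + 0.8113 - 1.5488
  = 0.3238 bits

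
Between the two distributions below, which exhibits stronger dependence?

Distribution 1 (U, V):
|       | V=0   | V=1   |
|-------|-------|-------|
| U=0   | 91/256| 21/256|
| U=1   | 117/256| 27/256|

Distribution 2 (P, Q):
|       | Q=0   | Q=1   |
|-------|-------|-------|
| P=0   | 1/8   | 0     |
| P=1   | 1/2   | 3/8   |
Distribution 1 (U, V):
Marginal P(U) (row sums):
  P(U=0) = 91/256 + 21/256 = 7/16
  P(U=1) = 117/256 + 27/256 = 9/16
Marginal P(V) (column sums):
  P(V=0) = 91/256 + 117/256 = 13/16
  P(V=1) = 21/256 + 27/256 = 3/16

H(U) = -[(7/16)·log₂(7/16) + (9/16)·log₂(9/16)]
  = 0.5218 + 0.4669
  = 0.9887 bits
H(V) = -[(13/16)·log₂(13/16) + (3/16)·log₂(3/16)]
  = 0.2434 + 0.4528
  = 0.6962 bits
H(U,V) = -[(91/256)·log₂(91/256) + (21/256)·log₂(21/256) + (117/256)·log₂(117/256) + (27/256)·log₂(27/256)]
  = 0.5304 + 0.2959 + 0.5163 + 0.3423
  = 1.6849 bits

I(U;V) = H(U) + H(V) - H(U,V)
  = 0.9887 + 0.6962 - 1.6849
  = 0.0000 bits

Distribution 2 (P, Q):
Marginal P(P) (row sums):
  P(P=0) = 1/8 + 0 = 1/8
  P(P=1) = 1/2 + 3/8 = 7/8
Marginal P(Q) (column sums):
  P(Q=0) = 1/8 + 1/2 = 5/8
  P(Q=1) = 0 + 3/8 = 3/8

H(P) = -[(1/8)·log₂(1/8) + (7/8)·log₂(7/8)]
  = 0.3750 + 0.1686
  = 0.5436 bits
H(Q) = -[(5/8)·log₂(5/8) + (3/8)·log₂(3/8)]
  = 0.4238 + 0.5306
  = 0.9544 bits
H(P,Q) = -[(1/8)·log₂(1/8) + (1/2)·log₂(1/2) + (3/8)·log₂(3/8)]
  = 0.3750 + 0.5000 + 0.5306
  = 1.4056 bits

I(P;Q) = H(P) + H(Q) - H(P,Q)
  = 0.5436 + 0.9544 - 1.4056
  = 0.0924 bits

I(P;Q) = 0.0924 bits > I(U;V) = 0.0000 bits, so (P, Q) has the higher mutual information (stronger dependence).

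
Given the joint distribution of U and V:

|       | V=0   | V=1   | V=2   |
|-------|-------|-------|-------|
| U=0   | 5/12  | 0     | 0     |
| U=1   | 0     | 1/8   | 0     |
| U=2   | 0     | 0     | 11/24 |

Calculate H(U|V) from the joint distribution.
Marginal P(V) (column sums):
  P(V=0) = 5/12 + 0 + 0 = 5/12
  P(V=1) = 0 + 1/8 + 0 = 1/8
  P(V=2) = 0 + 0 + 11/24 = 11/24

H(U|V) = -Σ P(U,V)·log₂ P(U|V), where P(U|V) = P(U,V) / P(V)
  (cells with P(U,V) = 0 contribute 0)
  (U=0,V=0): P(U|V) = (5/12)/(5/12) = 1;  -(5/12)·log₂(1) = 0.0000
  (U=1,V=1): P(U|V) = (1/8)/(1/8) = 1;  -(1/8)·log₂(1) = 0.0000
  (U=2,V=2): P(U|V) = (11/24)/(11/24) = 1;  -(11/24)·log₂(1) = 0.0000
H(U|V) = 0.0000 + 0.0000 + 0.0000
  = 0.0000 bits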